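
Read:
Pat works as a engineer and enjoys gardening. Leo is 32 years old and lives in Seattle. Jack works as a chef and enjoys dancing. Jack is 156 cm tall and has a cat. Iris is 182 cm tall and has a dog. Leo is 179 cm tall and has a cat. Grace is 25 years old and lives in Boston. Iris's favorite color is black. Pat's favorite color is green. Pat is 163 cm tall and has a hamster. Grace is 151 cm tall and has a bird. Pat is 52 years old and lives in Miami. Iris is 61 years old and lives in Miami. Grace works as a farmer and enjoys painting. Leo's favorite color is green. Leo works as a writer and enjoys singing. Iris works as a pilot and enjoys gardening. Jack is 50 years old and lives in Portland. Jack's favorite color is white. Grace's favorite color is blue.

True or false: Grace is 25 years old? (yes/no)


Grace is actually 25. yes

yes


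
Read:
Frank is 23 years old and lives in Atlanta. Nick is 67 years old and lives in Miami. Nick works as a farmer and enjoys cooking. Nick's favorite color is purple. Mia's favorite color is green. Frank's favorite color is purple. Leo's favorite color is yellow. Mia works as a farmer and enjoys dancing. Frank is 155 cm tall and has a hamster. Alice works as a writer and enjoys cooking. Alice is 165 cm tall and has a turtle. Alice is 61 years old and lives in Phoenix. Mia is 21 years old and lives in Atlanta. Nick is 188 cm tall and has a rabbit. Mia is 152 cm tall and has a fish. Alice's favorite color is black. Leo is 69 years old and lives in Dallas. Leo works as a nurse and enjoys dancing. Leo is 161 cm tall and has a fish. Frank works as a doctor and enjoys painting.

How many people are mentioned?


People: Frank, Mia, Leo, Alice, Nick. Count = 5

5


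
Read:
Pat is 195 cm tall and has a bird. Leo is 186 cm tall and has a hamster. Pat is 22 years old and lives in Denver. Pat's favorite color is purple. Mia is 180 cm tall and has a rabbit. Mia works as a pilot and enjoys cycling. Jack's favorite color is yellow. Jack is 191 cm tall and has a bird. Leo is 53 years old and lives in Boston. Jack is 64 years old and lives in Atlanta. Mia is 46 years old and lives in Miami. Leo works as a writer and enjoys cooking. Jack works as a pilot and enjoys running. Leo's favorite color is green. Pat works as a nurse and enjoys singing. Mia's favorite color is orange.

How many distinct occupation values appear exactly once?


Unique occupation values: 2

2


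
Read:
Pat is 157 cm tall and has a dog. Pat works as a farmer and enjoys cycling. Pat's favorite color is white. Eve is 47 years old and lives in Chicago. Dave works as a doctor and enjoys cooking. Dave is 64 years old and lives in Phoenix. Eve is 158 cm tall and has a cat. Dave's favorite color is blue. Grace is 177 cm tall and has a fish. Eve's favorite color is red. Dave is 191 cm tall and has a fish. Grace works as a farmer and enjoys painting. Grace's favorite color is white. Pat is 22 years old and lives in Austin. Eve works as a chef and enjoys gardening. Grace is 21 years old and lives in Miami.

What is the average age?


Sum=154, n=4, avg=38.5

38.5


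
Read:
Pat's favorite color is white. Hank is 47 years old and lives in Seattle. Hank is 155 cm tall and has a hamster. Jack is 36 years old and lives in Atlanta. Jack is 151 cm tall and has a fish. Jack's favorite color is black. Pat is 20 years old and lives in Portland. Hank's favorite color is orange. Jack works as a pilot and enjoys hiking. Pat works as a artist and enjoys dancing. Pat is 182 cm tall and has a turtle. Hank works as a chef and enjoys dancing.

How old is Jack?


Jack is 36 years old

36


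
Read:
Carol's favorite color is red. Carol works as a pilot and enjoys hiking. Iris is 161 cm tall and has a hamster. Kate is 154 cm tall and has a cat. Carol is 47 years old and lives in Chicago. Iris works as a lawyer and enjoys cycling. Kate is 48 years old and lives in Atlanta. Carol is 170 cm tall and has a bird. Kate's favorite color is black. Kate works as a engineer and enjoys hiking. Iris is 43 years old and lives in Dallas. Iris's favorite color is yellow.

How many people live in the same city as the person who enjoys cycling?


Person with hobby cycling is Iris, city Dallas. Count = 1

1


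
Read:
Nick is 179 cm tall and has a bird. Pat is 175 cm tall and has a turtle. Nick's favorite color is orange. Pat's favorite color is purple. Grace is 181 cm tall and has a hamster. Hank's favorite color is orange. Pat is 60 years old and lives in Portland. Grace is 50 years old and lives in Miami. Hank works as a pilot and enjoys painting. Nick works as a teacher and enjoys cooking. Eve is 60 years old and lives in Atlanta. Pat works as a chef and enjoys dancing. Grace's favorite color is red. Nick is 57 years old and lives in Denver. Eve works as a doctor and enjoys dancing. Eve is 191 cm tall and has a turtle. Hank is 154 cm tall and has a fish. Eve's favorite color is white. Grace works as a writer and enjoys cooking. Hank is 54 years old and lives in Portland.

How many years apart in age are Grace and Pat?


50 vs 60, diff = 10

10


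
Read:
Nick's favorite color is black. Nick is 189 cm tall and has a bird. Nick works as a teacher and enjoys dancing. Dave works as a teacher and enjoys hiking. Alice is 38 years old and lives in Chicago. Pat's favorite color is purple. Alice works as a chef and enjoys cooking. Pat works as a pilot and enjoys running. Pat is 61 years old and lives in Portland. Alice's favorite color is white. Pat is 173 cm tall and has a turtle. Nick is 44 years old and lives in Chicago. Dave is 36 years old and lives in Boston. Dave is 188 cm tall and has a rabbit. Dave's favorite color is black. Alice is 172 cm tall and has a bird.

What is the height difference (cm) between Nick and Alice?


|189 - 172| = 17

17


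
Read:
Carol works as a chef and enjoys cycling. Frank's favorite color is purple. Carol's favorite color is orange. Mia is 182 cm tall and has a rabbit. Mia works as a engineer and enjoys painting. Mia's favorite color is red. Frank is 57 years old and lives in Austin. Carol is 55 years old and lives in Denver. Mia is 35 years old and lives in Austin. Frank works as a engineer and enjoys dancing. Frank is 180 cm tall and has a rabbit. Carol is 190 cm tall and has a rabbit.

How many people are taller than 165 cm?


Taller than 165: 3

3


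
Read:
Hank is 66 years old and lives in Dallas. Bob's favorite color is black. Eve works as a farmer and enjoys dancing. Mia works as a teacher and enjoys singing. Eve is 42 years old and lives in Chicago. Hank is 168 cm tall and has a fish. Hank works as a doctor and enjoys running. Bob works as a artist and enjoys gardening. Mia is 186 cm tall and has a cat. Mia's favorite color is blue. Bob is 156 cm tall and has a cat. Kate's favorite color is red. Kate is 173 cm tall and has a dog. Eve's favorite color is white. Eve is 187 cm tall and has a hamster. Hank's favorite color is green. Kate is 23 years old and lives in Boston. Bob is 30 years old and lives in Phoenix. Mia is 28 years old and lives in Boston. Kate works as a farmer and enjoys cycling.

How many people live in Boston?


Count in Boston: 2

2


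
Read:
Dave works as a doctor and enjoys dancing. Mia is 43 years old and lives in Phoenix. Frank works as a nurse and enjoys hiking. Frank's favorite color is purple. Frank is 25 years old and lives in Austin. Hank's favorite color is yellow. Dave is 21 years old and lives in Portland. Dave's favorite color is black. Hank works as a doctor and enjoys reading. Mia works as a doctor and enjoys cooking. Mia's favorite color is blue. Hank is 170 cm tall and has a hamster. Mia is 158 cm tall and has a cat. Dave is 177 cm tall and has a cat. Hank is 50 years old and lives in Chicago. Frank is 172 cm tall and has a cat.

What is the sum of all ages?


50+25+43+21 = 139

139


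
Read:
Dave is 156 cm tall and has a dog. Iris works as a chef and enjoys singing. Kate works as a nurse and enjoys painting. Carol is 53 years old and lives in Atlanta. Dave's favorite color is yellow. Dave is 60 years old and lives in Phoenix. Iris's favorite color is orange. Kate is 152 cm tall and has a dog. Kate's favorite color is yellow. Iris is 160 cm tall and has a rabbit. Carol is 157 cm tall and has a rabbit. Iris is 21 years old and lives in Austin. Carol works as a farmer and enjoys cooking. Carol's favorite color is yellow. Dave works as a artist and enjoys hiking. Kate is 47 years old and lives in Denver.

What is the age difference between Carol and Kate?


|53 - 47| = 6

6


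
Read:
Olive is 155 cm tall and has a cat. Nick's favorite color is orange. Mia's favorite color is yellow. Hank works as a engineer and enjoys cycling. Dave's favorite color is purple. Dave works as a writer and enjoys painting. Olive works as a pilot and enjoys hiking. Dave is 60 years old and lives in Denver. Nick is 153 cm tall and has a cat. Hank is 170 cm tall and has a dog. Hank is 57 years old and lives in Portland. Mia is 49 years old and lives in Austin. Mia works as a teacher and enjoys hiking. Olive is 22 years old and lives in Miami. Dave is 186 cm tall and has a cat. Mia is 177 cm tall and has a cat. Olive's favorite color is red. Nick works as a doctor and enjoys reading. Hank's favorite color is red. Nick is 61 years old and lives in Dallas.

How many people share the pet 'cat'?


Count: 4

4


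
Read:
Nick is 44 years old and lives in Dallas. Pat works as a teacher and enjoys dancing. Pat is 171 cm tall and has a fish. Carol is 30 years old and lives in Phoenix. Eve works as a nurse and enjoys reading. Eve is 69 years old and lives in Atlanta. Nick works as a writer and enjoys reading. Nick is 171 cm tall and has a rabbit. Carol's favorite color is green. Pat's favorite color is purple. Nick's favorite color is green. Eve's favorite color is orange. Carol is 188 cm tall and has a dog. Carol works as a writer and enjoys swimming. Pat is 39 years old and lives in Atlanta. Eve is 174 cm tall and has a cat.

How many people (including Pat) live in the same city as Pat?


Pat lives in Atlanta. Count = 2

2


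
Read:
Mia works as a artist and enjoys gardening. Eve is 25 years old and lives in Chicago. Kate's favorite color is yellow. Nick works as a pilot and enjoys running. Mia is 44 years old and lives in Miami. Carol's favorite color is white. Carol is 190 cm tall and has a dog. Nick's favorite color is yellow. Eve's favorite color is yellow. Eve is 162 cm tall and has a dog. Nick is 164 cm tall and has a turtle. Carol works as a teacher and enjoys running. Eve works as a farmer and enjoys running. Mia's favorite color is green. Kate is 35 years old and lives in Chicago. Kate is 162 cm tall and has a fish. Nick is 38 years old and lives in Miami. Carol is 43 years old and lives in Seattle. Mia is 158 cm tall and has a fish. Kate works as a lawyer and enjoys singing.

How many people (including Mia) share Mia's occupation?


Mia is a artist. Count = 1

1


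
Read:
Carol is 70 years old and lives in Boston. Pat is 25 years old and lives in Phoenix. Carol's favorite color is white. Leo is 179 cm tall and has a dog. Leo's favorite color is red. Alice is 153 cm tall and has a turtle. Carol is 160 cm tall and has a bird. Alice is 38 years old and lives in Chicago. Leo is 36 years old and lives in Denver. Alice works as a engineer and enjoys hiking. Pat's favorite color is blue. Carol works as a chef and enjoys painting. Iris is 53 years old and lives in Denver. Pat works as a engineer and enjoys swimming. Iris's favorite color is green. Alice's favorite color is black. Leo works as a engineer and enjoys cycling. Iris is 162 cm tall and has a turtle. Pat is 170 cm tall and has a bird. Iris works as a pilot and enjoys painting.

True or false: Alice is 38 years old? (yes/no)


Alice is actually 38. yes

yes


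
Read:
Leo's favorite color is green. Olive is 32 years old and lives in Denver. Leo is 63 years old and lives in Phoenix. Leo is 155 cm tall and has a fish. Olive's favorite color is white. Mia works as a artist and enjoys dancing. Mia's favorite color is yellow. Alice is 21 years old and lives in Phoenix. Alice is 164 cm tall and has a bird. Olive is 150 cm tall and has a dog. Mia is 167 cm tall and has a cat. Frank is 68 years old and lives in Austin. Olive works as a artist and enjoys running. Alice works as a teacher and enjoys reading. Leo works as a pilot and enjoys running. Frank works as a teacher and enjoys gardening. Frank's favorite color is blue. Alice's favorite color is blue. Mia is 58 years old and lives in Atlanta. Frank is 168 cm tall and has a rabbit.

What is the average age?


Sum=242, n=5, avg=48.4

48.4


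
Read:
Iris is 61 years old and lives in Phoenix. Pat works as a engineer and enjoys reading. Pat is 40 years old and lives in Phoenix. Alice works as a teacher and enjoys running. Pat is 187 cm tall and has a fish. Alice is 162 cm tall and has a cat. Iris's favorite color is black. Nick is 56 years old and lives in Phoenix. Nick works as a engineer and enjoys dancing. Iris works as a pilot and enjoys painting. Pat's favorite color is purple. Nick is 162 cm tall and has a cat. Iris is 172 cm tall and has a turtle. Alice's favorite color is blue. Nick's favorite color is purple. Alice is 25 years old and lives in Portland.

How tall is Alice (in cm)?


Alice is 162 cm tall

162


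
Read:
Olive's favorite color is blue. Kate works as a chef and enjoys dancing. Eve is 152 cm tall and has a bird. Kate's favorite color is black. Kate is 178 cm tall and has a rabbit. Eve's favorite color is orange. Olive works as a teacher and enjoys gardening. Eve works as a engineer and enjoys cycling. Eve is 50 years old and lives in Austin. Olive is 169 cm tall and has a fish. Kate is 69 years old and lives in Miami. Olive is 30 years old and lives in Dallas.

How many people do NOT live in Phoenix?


Not in Phoenix: 3

3


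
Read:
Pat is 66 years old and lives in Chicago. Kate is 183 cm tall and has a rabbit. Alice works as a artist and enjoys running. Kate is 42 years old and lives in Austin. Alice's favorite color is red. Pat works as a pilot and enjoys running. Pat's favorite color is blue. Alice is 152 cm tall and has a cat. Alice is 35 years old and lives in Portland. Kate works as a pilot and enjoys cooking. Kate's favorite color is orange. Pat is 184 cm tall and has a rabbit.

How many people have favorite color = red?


Count: 1

1


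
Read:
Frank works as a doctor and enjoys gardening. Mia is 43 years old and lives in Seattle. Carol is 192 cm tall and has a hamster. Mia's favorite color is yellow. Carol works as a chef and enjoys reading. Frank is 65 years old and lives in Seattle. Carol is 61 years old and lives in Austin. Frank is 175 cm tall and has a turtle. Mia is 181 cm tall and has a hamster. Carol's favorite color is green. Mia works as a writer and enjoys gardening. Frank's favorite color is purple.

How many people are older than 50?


Filter: 2

2


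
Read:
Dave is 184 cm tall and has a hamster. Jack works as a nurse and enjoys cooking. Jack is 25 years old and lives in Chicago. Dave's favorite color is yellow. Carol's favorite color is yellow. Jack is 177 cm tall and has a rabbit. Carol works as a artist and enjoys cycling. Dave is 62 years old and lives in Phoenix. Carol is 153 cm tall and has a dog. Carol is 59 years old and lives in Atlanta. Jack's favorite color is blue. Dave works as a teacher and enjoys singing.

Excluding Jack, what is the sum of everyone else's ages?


Sum (excluding Jack): 121

121


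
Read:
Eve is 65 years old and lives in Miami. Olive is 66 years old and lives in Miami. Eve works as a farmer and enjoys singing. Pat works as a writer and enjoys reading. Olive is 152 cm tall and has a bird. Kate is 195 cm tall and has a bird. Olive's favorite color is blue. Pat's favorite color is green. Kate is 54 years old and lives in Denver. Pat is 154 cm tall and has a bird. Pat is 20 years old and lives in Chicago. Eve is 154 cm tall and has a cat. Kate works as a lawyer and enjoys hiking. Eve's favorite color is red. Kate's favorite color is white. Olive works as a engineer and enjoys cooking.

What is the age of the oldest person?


Oldest: Olive at 66

66


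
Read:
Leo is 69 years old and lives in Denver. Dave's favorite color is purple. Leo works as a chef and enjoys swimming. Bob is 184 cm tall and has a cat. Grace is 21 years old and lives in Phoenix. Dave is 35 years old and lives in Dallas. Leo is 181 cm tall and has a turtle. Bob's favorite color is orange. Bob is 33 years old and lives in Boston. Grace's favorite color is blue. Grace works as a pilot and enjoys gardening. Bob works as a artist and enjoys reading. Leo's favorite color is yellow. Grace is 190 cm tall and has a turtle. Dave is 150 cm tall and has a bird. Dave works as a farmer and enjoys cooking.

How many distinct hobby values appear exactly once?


Unique hobby values: 4

4


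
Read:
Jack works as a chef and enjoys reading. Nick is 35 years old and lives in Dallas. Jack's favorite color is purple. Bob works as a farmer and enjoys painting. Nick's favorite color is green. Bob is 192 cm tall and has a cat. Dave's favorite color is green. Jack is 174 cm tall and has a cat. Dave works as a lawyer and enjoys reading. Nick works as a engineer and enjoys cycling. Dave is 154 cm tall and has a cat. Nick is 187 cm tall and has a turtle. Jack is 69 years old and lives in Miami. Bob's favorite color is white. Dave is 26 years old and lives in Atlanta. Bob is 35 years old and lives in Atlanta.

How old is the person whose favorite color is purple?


Person with favorite color=purple is Jack, age 69

69


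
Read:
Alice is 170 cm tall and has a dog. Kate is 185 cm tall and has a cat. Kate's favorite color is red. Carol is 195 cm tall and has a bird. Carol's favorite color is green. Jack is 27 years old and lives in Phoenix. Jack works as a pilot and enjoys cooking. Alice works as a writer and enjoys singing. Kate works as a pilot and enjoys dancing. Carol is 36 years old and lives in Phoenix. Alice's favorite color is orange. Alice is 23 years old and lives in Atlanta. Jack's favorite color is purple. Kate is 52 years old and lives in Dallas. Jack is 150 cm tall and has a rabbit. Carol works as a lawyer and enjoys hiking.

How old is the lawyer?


The lawyer is Carol, age 36

36


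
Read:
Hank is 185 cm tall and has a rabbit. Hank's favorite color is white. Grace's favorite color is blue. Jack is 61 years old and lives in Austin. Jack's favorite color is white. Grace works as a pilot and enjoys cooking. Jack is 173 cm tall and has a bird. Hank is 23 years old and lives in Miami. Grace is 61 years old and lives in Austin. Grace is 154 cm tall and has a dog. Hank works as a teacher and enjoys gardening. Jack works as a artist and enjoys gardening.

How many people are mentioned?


People: Grace, Jack, Hank. Count = 3

3


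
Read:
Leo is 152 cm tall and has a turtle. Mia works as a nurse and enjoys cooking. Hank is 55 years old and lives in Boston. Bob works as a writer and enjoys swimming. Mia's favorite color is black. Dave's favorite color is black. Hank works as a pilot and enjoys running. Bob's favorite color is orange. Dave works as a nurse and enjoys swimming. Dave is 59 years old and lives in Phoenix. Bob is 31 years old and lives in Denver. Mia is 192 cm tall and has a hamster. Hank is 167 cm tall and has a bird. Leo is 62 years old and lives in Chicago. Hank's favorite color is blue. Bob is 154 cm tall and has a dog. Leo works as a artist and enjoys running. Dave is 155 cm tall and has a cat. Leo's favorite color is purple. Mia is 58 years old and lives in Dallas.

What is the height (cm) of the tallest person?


Tallest: Mia at 192 cm

192


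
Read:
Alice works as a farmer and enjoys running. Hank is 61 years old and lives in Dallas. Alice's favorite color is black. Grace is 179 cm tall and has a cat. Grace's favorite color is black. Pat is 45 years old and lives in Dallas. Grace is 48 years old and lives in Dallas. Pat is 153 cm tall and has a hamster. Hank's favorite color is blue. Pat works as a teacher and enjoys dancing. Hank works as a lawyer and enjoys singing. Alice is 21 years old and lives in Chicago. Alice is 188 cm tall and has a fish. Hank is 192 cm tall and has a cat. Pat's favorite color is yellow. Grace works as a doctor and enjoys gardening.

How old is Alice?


Alice is 21 years old

21


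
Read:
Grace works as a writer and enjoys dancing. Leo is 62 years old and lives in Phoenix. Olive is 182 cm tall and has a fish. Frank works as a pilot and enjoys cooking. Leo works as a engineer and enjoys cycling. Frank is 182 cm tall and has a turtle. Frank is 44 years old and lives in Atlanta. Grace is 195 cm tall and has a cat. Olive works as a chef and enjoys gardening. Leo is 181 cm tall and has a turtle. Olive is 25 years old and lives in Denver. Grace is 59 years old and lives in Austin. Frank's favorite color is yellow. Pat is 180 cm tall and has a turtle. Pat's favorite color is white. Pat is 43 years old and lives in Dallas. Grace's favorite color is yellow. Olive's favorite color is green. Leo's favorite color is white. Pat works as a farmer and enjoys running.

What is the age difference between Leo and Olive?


|62 - 25| = 37

37


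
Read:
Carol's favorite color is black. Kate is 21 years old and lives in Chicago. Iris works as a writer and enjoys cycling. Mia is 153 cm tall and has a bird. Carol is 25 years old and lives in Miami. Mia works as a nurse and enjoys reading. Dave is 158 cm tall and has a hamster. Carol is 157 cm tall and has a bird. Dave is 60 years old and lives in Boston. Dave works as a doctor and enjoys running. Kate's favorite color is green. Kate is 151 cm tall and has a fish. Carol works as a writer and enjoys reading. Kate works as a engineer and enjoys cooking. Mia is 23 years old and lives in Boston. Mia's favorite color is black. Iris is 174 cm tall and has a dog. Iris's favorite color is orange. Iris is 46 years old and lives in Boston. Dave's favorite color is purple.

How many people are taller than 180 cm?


Taller than 180: 0

0


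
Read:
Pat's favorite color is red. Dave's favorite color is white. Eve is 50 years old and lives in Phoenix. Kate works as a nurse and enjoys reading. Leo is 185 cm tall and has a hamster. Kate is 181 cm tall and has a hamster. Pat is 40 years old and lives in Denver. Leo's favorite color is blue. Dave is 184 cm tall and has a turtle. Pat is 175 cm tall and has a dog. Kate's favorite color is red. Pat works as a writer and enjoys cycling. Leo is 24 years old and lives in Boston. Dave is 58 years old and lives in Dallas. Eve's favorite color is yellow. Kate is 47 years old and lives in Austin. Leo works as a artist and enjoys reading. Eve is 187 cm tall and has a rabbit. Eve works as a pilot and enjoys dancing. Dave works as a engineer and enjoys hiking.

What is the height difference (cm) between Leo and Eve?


|185 - 187| = 2

2


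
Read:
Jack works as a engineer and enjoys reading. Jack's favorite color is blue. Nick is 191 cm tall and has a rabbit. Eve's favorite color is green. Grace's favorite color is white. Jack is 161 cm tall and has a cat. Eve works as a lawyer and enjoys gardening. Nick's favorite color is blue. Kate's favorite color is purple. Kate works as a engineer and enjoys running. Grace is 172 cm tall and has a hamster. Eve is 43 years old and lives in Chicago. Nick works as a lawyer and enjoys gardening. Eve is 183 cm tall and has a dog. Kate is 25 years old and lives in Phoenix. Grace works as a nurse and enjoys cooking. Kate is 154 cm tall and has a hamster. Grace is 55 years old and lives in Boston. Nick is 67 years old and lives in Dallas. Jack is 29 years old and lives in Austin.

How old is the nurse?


The nurse is Grace, age 55

55


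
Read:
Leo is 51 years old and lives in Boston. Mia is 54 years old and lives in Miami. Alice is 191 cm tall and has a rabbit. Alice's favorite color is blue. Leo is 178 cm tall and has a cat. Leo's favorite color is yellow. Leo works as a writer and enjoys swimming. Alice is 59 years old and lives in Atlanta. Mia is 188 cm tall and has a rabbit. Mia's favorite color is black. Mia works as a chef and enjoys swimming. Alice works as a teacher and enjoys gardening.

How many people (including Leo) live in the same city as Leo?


Leo lives in Boston. Count = 1

1


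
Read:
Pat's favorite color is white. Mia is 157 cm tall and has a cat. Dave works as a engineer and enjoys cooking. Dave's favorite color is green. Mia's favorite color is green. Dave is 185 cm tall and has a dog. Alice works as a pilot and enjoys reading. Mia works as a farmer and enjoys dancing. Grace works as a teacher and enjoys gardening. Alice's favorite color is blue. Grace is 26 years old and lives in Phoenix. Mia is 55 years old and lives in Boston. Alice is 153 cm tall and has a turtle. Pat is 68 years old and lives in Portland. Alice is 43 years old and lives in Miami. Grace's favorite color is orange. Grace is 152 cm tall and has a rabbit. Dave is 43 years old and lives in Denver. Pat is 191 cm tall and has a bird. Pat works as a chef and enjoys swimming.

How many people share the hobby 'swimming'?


Count: 1

1


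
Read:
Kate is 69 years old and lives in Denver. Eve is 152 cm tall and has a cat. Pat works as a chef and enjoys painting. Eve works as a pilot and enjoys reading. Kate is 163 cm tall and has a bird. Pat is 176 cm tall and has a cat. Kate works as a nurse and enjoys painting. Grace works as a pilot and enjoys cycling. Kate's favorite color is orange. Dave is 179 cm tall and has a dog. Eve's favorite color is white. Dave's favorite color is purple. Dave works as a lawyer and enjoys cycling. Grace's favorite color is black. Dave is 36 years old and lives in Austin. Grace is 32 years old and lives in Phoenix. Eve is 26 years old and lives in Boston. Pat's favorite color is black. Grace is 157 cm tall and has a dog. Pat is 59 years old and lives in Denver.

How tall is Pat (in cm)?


Pat is 176 cm tall

176


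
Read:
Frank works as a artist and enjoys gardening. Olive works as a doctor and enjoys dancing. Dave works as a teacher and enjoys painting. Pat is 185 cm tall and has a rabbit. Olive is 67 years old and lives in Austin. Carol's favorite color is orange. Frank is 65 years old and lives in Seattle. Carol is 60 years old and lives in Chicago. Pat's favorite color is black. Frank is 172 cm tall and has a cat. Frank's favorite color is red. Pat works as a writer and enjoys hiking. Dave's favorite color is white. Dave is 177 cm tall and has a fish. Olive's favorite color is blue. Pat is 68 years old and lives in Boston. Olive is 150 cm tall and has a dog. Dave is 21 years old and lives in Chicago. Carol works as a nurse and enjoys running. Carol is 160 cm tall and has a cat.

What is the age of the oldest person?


Oldest: Pat at 68

68


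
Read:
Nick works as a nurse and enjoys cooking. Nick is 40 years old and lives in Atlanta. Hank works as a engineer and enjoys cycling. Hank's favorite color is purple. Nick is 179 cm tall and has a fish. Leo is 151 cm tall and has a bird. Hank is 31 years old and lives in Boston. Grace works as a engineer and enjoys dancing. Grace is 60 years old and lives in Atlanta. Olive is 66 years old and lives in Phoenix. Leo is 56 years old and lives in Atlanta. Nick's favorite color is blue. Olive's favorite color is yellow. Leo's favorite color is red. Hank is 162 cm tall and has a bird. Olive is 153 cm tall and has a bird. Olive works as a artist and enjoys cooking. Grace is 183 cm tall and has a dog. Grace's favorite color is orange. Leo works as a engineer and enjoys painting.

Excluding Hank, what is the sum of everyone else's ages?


Sum (excluding Hank): 222

222


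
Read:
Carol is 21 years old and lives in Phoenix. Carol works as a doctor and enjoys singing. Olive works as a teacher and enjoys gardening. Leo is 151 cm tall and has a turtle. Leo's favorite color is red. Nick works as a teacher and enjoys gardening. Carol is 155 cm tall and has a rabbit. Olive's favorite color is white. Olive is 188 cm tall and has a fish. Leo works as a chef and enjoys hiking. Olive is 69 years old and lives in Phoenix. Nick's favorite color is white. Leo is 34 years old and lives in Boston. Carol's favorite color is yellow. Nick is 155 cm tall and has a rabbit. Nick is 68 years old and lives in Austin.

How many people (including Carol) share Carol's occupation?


Carol is a doctor. Count = 1

1


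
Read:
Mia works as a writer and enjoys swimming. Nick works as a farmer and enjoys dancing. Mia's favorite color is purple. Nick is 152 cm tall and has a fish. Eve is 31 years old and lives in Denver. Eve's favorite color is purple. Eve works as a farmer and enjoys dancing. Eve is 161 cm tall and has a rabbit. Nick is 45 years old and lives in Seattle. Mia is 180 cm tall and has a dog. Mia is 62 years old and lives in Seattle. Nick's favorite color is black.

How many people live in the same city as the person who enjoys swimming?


Person with hobby swimming is Mia, city Seattle. Count = 2

2


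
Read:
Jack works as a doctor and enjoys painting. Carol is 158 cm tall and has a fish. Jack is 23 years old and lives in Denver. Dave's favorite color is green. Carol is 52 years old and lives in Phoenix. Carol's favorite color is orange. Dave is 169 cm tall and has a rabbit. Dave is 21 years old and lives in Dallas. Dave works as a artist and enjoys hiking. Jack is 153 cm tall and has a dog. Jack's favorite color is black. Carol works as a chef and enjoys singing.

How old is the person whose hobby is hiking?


Person with hobby=hiking is Dave, age 21

21


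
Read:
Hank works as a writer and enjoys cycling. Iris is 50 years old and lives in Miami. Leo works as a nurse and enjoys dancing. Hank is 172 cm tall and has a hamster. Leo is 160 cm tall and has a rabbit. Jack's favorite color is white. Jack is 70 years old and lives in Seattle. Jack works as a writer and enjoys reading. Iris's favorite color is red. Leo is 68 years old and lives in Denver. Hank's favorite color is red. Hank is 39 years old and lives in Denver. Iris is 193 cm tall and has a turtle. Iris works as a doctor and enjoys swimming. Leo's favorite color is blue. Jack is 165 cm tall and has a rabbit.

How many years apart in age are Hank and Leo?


39 vs 68, diff = 29

29


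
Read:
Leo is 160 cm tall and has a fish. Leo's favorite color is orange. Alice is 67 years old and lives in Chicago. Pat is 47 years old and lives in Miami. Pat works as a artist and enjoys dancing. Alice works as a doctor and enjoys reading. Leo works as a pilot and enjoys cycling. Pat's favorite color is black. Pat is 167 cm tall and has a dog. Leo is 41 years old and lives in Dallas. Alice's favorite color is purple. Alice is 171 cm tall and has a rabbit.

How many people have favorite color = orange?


Count: 1

1


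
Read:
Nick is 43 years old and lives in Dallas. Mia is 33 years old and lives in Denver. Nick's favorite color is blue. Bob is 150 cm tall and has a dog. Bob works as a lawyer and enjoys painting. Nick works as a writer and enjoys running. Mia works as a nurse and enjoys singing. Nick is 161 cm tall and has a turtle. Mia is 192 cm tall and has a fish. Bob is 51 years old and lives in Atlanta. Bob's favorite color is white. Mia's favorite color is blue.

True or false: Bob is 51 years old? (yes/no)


Bob is actually 51. yes

yes


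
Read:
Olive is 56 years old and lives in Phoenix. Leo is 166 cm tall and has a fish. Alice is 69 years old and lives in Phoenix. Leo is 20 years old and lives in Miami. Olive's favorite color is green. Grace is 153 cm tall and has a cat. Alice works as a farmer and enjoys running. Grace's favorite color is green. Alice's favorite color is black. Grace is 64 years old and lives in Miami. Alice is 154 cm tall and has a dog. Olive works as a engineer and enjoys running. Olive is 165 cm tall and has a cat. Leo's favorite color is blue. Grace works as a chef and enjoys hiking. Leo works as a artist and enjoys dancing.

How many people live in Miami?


Count in Miami: 2

2


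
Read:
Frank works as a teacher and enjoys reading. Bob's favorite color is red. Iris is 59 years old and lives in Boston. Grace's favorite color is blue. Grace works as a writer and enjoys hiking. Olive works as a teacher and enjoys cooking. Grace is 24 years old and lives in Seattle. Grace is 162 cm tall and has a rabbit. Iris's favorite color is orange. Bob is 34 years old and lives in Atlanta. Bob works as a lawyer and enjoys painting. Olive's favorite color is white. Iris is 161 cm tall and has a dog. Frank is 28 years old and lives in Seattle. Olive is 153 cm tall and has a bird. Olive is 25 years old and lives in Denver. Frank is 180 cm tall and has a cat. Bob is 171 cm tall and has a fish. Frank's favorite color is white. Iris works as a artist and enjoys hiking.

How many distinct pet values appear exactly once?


Unique pet values: 5

5


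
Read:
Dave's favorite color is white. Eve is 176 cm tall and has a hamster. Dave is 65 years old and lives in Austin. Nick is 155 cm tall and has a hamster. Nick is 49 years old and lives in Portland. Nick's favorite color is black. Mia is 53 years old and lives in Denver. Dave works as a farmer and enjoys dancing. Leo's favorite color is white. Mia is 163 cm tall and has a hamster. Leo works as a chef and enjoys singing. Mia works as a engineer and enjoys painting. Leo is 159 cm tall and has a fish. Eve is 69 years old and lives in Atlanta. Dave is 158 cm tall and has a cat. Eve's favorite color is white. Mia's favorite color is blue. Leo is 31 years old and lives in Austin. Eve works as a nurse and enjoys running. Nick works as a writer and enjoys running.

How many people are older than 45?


Filter: 4

4


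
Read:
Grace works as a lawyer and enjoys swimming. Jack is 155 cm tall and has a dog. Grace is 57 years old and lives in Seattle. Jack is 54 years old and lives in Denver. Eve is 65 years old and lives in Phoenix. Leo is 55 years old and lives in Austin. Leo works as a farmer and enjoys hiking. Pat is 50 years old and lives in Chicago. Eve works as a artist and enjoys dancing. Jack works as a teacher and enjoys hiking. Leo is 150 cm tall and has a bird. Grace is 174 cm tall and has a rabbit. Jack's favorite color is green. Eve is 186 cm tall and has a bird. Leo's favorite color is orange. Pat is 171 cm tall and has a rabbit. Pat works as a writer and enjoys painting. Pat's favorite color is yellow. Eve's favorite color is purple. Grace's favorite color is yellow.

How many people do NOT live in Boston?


Not in Boston: 5

5


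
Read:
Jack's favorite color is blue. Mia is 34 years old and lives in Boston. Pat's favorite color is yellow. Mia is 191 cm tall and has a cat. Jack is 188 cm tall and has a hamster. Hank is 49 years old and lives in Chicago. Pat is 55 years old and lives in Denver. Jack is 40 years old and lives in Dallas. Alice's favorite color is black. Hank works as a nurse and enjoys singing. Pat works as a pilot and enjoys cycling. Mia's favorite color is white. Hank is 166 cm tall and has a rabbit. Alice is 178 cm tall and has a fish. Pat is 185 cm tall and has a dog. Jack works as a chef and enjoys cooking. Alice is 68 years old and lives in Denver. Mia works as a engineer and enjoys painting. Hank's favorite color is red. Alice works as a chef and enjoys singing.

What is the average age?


Sum=246, n=5, avg=49.2

49.2


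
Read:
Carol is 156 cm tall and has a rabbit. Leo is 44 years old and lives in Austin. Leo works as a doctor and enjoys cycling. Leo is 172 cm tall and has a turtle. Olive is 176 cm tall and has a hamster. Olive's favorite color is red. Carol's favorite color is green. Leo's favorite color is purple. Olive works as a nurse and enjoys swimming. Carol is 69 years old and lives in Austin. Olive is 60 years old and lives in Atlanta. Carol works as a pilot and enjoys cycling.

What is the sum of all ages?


44+69+60 = 173

173


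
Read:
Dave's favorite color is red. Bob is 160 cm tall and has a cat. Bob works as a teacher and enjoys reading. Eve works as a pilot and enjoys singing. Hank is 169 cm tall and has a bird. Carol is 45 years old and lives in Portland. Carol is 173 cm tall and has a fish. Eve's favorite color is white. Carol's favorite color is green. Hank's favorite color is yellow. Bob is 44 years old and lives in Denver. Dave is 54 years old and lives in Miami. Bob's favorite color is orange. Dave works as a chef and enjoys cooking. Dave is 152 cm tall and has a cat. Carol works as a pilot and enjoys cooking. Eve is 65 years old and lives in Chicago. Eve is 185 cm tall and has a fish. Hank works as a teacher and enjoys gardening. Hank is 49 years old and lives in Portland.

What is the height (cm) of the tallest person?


Tallest: Eve at 185 cm

185


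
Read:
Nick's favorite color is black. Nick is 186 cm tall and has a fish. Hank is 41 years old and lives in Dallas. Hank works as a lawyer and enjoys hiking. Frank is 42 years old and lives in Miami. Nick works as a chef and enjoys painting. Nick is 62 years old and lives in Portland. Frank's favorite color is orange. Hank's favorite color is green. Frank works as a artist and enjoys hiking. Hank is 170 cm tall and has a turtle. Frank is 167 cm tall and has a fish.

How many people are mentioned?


People: Frank, Hank, Nick. Count = 3

3


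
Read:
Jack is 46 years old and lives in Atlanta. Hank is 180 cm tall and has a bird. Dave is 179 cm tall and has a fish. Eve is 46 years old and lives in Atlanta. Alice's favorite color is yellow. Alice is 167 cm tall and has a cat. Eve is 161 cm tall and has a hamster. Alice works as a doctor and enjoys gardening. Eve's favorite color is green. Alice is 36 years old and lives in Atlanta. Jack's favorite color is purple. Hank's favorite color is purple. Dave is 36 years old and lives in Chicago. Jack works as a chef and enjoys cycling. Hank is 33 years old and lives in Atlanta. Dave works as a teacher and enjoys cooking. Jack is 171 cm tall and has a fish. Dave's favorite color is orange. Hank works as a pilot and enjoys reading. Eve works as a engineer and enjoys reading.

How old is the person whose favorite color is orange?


Person with favorite color=orange is Dave, age 36

36


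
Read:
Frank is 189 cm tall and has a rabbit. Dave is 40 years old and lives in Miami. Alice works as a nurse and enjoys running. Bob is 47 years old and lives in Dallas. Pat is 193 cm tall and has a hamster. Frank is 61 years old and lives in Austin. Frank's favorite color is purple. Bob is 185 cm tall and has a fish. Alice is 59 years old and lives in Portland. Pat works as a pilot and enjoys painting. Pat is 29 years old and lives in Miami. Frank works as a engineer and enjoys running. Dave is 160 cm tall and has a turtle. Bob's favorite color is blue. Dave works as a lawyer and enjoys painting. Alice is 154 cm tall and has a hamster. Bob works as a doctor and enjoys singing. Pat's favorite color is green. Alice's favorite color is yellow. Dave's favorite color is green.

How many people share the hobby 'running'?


Count: 2

2


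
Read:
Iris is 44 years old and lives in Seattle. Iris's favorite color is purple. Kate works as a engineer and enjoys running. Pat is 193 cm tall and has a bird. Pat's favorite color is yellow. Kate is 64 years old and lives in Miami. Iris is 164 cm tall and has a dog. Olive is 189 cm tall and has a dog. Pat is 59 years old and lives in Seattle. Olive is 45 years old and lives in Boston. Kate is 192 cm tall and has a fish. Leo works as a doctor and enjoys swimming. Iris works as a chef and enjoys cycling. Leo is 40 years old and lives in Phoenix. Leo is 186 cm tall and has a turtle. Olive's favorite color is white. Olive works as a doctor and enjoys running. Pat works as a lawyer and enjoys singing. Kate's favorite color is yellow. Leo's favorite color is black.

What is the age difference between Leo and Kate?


|40 - 64| = 24

24


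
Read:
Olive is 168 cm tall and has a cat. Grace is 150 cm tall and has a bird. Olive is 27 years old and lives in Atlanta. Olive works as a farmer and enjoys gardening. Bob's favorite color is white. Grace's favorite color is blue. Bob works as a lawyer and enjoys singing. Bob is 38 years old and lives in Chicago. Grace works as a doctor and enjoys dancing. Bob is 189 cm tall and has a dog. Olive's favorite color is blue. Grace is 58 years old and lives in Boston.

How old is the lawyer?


The lawyer is Bob, age 38

38
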